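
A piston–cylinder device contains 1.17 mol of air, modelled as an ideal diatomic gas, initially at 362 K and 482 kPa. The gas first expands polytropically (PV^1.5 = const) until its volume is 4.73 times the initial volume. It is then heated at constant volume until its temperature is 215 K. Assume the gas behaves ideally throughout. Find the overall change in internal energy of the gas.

-3570 J

V₁ = nRT₁/P₁ = 1.17×8.314×362/482 = 7.31 L.
Step 1 — Polytropic n=1.5: T₂ = T₁(V₁/V₂)^(n−1) = 362×(0.211)^0.50 = 166 K; P₂ = P₁(V₁/V₂)^n = 46.9 kPa.
W = (P₁V₁−P₂V₂)/(n−1) = (482×7.31−46.9×34.6)/0.50 = 3800 J.
ΔU = nCvΔT = 1.17×20.8×(166−362) = -4760 J.
Q = ΔU + W = -951 J.
State after step 1: P = 46.9 kPa, V = 34.6 L, T = 166 K.
Step 2 — Isochoric: V stays 34.6 L; P/T = const ⇒ T₂ = 215 K, P₂ = 60.5 kPa.
W = 0 (no volume change).
ΔU = nCvΔT = 1.17×20.8×(215−166) = 1180 J.
Q = ΔU = 1180 J.
Net over both steps: W = 3800 J, Q = 230 J, ΔU = -3570 J.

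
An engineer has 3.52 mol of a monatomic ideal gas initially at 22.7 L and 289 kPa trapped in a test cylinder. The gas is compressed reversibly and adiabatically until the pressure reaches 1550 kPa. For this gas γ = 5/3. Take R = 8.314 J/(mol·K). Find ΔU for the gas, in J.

T₁ = P₁V₁/(nR) = 289×22.7/(3.52×8.314) = 224 K.
Adiabatic: T₂/T₁ = (P₂/P₁)^((γ−1)/γ) ⇒ T₂ = 224×(5.36)^0.400 = 439 K; V₂ = 8.29 L.
For an ideal gas ΔU = nCvΔT with Cv = (3/2)R = 12.5 J/(mol·K).
ΔU = 3.52×12.5×(439−224) = 9430 J.

9430 J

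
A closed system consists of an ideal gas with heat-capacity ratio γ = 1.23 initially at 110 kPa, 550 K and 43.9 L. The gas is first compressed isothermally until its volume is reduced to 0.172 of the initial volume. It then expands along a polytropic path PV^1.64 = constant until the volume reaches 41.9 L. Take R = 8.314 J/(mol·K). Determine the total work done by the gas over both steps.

-3470 J

n = P₁V₁/(RT₁) = 110×43.9/(8.314×550) = 1.06 mol.
Step 1 — Isothermal: T stays 550 K; PV = const ⇒ V₂ = 7.55 L, P₂ = 640 kPa.
ΔU = 0 (ideal gas, T constant).
W = nRT ln(V₂/V₁) = 1.06×8.314×550×ln(0.172) = -8500 J.
Q = ΔU + W = -8500 J.
State after step 1: P = 640 kPa, V = 7.55 L, T = 550 K.
Step 2 — Polytropic n=1.64: T₂ = T₁(V₁/V₂)^(n−1) = 550×(0.180)^0.64 = 184 K; P₂ = P₁(V₁/V₂)^n = 38.5 kPa.
W = (P₁V₁−P₂V₂)/(n−1) = (640×7.55−38.5×41.9)/0.64 = 5030 J.
ΔU = nCvΔT = 1.06×36.1×(184−550) = -14000 J.
Q = ΔU + W = -8960 J.
Net over both steps: W = -3470 J, Q = -17500 J, ΔU = -14000 J.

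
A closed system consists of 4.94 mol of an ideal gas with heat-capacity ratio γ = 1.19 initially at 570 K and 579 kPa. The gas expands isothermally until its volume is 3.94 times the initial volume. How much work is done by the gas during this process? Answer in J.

32100 J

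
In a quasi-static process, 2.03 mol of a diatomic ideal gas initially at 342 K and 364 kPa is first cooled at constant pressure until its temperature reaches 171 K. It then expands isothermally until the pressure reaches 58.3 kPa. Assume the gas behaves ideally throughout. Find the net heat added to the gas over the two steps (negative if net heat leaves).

V₁ = nRT₁/P₁ = 2.03×8.314×342/364 = 15.9 L.
Step 1 — Isobaric: P stays 364 kPa; V/T = const ⇒ T₂ = 171 K, V₂ = 7.93 L.
W = PΔV = 364×(7.93−15.9) kPa·L = -2890 J.
ΔU = nCvΔT = 2.03×20.8×(171−342) = -7220 J.
Q = ΔU + W = nCpΔT = -10100 J.
State after step 1: P = 364 kPa, V = 7.93 L, T = 171 K.
Step 2 — Isothermal: T stays 171 K; PV = const ⇒ V₂ = 49.5 L, P₂ = 58.3 kPa.
ΔU = 0 (ideal gas, T constant).
W = nRT ln(V₂/V₁) = 2.03×8.314×171×ln(6.24) = 5290 J.
Q = ΔU + W = 5290 J.
Net over both steps: W = 2400 J, Q = -4820 J, ΔU = -7220 J.

-4820 J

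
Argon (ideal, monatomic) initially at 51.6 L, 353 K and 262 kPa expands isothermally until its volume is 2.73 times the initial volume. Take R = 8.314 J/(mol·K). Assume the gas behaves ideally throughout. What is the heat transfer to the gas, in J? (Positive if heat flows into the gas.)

n = P₁V₁/(RT₁) = 262×51.6/(8.314×353) = 4.61 mol.
Isothermal: T stays 353 K; PV = const ⇒ V₂ = 141 L, P₂ = 96.0 kPa.
ΔU = 0 (ideal gas, T constant).
W = nRT ln(V₂/V₁) = 4.61×8.314×353×ln(2.73) = 13600 J.
Q = ΔU + W = 13600 J.

13600 J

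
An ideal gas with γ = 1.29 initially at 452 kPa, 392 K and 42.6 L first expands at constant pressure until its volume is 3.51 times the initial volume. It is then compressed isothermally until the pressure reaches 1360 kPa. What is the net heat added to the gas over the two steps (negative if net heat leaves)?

n = P₁V₁/(RT₁) = 452×42.6/(8.314×392) = 5.91 mol.
Step 1 — Isobaric: P stays 452 kPa; V/T = const ⇒ T₂ = 1380 K, V₂ = 150 L.
W = PΔV = 452×(150−42.6) kPa·L = 48300 J.
ΔU = nCvΔT = 5.91×28.7×(1380−392) = 167000 J.
Q = ΔU + W = nCpΔT = 215000 J.
State after step 1: P = 452 kPa, V = 150 L, T = 1380 K.
Step 2 — Isothermal: T stays 1380 K; PV = const ⇒ V₂ = 49.7 L, P₂ = 1360 kPa.
ΔU = 0 (ideal gas, T constant).
W = nRT ln(V₂/V₁) = 5.91×8.314×1380×ln(0.332) = -74400 J.
Q = ΔU + W = -74400 J.
Net over both steps: W = -26100 J, Q = 141000 J, ΔU = 167000 J.

141000 J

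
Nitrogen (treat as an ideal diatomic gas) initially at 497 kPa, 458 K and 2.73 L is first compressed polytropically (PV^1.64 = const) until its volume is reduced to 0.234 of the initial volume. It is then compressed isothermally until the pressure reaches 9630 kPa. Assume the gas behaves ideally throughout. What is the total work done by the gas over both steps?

n = P₁V₁/(RT₁) = 497×2.73/(8.314×458) = 0.356 mol.
Step 1 — Polytropic n=1.64: T₂ = T₁(V₁/V₂)^(n−1) = 458×(4.27)^0.64 = 1160 K; P₂ = P₁(V₁/V₂)^n = 5380 kPa.
W = (P₁V₁−P₂V₂)/(n−1) = (497×2.73−5380×0.639)/0.64 = -3250 J.
ΔU = nCvΔT = 0.356×20.8×(1160−458) = 5200 J.
Q = ΔU + W = 1950 J.
State after step 1: P = 5380 kPa, V = 0.639 L, T = 1160 K.
Step 2 — Isothermal: T stays 1160 K; PV = const ⇒ V₂ = 0.357 L, P₂ = 9630 kPa.
ΔU = 0 (ideal gas, T constant).
W = nRT ln(V₂/V₁) = 0.356×8.314×1160×ln(0.559) = -2000 J.
Q = ΔU + W = -2000 J.
Net over both steps: W = -5250 J, Q = -50.2 J, ΔU = 5200 J.

-5250 J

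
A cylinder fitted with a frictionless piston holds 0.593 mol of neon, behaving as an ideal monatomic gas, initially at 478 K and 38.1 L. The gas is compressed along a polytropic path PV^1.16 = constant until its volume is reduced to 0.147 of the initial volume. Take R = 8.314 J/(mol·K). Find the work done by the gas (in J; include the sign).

P₁ = nRT₁/V₁ = 0.593×8.314×478/38.1 = 61.9 kPa.
Polytropic n=1.16: T₂ = T₁(V₁/V₂)^(n−1) = 478×(6.80)^0.16 = 650 K; P₂ = P₁(V₁/V₂)^n = 572 kPa.
W = (P₁V₁−P₂V₂)/(n−1) = (61.9×38.1−572×5.60)/0.16 = -5290 J.

-5290 J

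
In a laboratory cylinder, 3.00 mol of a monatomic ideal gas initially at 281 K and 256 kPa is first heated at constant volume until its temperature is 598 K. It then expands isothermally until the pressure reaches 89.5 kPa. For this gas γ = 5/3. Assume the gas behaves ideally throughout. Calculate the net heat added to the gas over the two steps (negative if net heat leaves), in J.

38800 J

V₁ = nRT₁/P₁ = 3.00×8.314×281/256 = 27.4 L.
Step 1 — Isochoric: V stays 27.4 L; P/T = const ⇒ T₂ = 598 K, P₂ = 545 kPa.
W = 0 (no volume change).
ΔU = nCvΔT = 3.00×12.5×(598−281) = 11900 J.
Q = ΔU = 11900 J.
State after step 1: P = 545 kPa, V = 27.4 L, T = 598 K.
Step 2 — Isothermal: T stays 598 K; PV = const ⇒ V₂ = 167 L, P₂ = 89.5 kPa.
ΔU = 0 (ideal gas, T constant).
W = nRT ln(V₂/V₁) = 3.00×8.314×598×ln(6.09) = 26900 J.
Q = ΔU + W = 26900 J.
Net over both steps: W = 26900 J, Q = 38800 J, ΔU = 11900 J.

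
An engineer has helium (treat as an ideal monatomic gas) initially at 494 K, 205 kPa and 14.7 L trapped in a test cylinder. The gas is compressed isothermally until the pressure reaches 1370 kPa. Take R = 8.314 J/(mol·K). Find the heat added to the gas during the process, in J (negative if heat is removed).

n = P₁V₁/(RT₁) = 205×14.7/(8.314×494) = 0.734 mol.
Isothermal: T stays 494 K; PV = const ⇒ V₂ = 2.20 L, P₂ = 1370 kPa.
ΔU = 0 (ideal gas, T constant).
W = nRT ln(V₂/V₁) = 0.734×8.314×494×ln(0.150) = -5720 J.
Q = ΔU + W = -5720 J.

-5720 J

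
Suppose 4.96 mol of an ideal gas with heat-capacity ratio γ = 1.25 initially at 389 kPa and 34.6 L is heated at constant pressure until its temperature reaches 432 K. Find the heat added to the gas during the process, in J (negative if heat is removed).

21800 J

T₁ = P₁V₁/(nR) = 389×34.6/(4.96×8.314) = 326 K.
Isobaric: P stays 389 kPa; V/T = const ⇒ T₂ = 432 K, V₂ = 45.8 L.
W = PΔV = 389×(45.8−34.6) kPa·L = 4360 J.
ΔU = nCvΔT = 4.96×33.3×(432−326) = 17400 J.
Q = ΔU + W = nCpΔT = 21800 J.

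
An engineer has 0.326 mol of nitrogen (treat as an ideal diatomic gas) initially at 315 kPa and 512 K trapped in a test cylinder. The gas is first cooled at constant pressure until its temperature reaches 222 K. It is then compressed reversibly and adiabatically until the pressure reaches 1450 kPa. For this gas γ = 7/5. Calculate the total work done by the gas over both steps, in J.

V₁ = nRT₁/P₁ = 0.326×8.314×512/315 = 4.41 L.
Step 1 — Isobaric: P stays 315 kPa; V/T = const ⇒ T₂ = 222 K, V₂ = 1.91 L.
W = PΔV = 315×(1.91−4.41) kPa·L = -786 J.
ΔU = nCvΔT = 0.326×20.8×(222−512) = -1970 J.
Q = ΔU + W = nCpΔT = -2750 J.
State after step 1: P = 315 kPa, V = 1.91 L, T = 222 K.
Step 2 — Adiabatic: T₂/T₁ = (P₂/P₁)^((γ−1)/γ) ⇒ T₂ = 222×(4.60)^0.286 = 343 K; V₂ = 0.642 L.
ΔU = nCvΔT = 0.326×20.8×(343−222) = 823 J.
Q = 0 for an adiabatic process, so W = −ΔU = -823 J.
Net over both steps: W = -1610 J, Q = -2750 J, ΔU = -1140 J.

-1610 J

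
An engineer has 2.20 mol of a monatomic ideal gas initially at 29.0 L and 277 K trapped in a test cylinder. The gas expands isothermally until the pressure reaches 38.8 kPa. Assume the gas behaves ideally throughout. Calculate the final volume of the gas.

131 L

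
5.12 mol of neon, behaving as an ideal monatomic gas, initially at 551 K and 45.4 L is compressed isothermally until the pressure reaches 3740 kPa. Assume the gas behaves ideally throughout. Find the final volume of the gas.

P₁ = nRT₁/V₁ = 5.12×8.314×551/45.4 = 517 kPa.
Isothermal: T stays 551 K; PV = const ⇒ V₂ = 6.27 L, P₂ = 3740 kPa.

6.27 L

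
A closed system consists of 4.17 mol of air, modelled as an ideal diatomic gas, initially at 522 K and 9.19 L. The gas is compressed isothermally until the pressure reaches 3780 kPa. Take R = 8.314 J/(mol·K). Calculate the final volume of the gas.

P₁ = nRT₁/V₁ = 4.17×8.314×522/9.19 = 1970 kPa.
Isothermal: T stays 522 K; PV = const ⇒ V₂ = 4.79 L, P₂ = 3780 kPa.

4.79 L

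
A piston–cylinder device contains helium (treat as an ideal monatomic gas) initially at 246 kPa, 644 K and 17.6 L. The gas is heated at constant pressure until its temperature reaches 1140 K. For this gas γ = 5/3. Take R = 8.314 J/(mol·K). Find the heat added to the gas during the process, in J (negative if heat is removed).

n = P₁V₁/(RT₁) = 246×17.6/(8.314×644) = 0.809 mol.
Isobaric: P stays 246 kPa; V/T = const ⇒ T₂ = 1140 K, V₂ = 31.2 L.
W = PΔV = 246×(31.2−17.6) kPa·L = 3330 J.
ΔU = nCvΔT = 0.809×12.5×(1140−644) = 5000 J.
Q = ΔU + W = nCpΔT = 8340 J.

8340 J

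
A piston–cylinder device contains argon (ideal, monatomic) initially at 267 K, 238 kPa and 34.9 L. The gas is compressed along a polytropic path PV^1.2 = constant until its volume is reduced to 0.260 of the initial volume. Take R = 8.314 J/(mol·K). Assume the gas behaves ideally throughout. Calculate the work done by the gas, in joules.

n = P₁V₁/(RT₁) = 238×34.9/(8.314×267) = 3.74 mol.
Polytropic n=1.2: T₂ = T₁(V₁/V₂)^(n−1) = 267×(3.85)^0.20 = 350 K; P₂ = P₁(V₁/V₂)^n = 1200 kPa.
W = (P₁V₁−P₂V₂)/(n−1) = (238×34.9−1200×9.07)/0.20 = -12800 J.

-12800 J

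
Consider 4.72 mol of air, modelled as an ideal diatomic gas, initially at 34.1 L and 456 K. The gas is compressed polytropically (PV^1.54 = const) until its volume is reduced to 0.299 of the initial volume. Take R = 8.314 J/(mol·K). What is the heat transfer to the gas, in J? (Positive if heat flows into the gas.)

10700 J

P₁ = nRT₁/V₁ = 4.72×8.314×456/34.1 = 525 kPa.
Polytropic n=1.54: T₂ = T₁(V₁/V₂)^(n−1) = 456×(3.34)^0.54 = 875 K; P₂ = P₁(V₁/V₂)^n = 3370 kPa.
W = (P₁V₁−P₂V₂)/(n−1) = (525×34.1−3370×10.2)/0.54 = -30500 J.
ΔU = nCvΔT = 4.72×20.8×(875−456) = 41100 J.
Q = ΔU + W = 10700 J.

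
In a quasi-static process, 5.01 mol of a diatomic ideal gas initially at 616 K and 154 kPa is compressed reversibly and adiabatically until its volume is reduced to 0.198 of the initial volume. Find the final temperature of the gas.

V₁ = nRT₁/P₁ = 5.01×8.314×616/154 = 167 L.
Adiabatic: TV^(γ−1) = const ⇒ T₂ = 616×(5.05)^0.400 = 1180 K; PV^γ = const ⇒ P₂ = 1490 kPa.

1180 K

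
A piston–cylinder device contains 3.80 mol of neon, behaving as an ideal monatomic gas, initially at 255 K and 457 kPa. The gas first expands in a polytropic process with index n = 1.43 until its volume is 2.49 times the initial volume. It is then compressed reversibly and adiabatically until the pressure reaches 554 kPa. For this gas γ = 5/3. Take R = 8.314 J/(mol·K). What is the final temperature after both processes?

V₁ = nRT₁/P₁ = 3.80×8.314×255/457 = 17.6 L.
Step 1 — Polytropic n=1.43: T₂ = T₁(V₁/V₂)^(n−1) = 255×(0.402)^0.43 = 172 K; P₂ = P₁(V₁/V₂)^n = 124 kPa.
W = (P₁V₁−P₂V₂)/(n−1) = (457×17.6−124×43.9)/0.43 = 6080 J.
ΔU = nCvΔT = 3.80×12.5×(172−255) = -3920 J.
Q = ΔU + W = 2160 J.
State after step 1: P = 124 kPa, V = 43.9 L, T = 172 K.
Step 2 — Adiabatic: T₂/T₁ = (P₂/P₁)^((γ−1)/γ) ⇒ T₂ = 172×(4.47)^0.400 = 314 K; V₂ = 17.9 L.
ΔU = nCvΔT = 3.80×12.5×(314−172) = 6690 J.
Q = 0 for an adiabatic process, so W = −ΔU = -6690 J.
Net over both steps: W = -614 J, Q = 2160 J, ΔU = 2770 J.

314 K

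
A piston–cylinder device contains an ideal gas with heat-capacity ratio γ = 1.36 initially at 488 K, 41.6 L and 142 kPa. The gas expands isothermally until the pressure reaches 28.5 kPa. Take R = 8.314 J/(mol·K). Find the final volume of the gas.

207 L

Isothermal: T stays 488 K; PV = const ⇒ V₂ = 207 L, P₂ = 28.5 kPa.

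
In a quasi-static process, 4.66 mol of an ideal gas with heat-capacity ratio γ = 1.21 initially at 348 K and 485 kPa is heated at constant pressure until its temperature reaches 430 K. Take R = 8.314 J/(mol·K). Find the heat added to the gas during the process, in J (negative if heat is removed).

18300 J

V₁ = nRT₁/P₁ = 4.66×8.314×348/485 = 27.8 L.
Isobaric: P stays 485 kPa; V/T = const ⇒ T₂ = 430 K, V₂ = 34.3 L.
W = PΔV = 485×(34.3−27.8) kPa·L = 3180 J.
ΔU = nCvΔT = 4.66×39.6×(430−348) = 15100 J.
Q = ΔU + W = nCpΔT = 18300 J.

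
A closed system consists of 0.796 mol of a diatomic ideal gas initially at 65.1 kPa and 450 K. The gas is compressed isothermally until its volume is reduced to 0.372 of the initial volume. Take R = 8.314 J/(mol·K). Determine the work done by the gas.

V₁ = nRT₁/P₁ = 0.796×8.314×450/65.1 = 45.7 L.
Isothermal: T stays 450 K; PV = const ⇒ V₂ = 17.0 L, P₂ = 175 kPa.
W = nRT ln(V₂/V₁) = 0.796×8.314×450×ln(0.372) = -2940 J.

-2940 J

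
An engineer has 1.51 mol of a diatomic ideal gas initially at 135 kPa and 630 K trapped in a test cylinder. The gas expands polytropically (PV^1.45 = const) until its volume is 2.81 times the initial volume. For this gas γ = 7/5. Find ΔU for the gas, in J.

-7350 J

V₁ = nRT₁/P₁ = 1.51×8.314×630/135 = 58.6 L.
Polytropic n=1.45: T₂ = T₁(V₁/V₂)^(n−1) = 630×(0.356)^0.45 = 396 K; P₂ = P₁(V₁/V₂)^n = 30.2 kPa.
For an ideal gas ΔU = nCvΔT with Cv = (5/2)R = 20.8 J/(mol·K).
ΔU = 1.51×20.8×(396−630) = -7350 J.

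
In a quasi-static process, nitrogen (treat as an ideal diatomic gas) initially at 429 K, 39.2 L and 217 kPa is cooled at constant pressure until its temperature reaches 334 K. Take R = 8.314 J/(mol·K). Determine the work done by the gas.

-1880 J

n = P₁V₁/(RT₁) = 217×39.2/(8.314×429) = 2.38 mol.
Isobaric: P stays 217 kPa; V/T = const ⇒ T₂ = 334 K, V₂ = 30.5 L.
W = PΔV = 217×(30.5−39.2) kPa·L = -1880 J.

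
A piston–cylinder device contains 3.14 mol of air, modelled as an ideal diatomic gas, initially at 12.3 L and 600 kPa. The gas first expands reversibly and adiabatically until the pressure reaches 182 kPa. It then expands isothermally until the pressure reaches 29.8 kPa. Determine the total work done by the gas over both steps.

T₁ = P₁V₁/(nR) = 600×12.3/(3.14×8.314) = 283 K.
Step 1 — Adiabatic: T₂/T₁ = (P₂/P₁)^((γ−1)/γ) ⇒ T₂ = 283×(0.303)^0.286 = 201 K; V₂ = 28.8 L.
ΔU = nCvΔT = 3.14×20.8×(201−283) = -5330 J.
Q = 0 for an adiabatic process, so W = −ΔU = 5330 J.
State after step 1: P = 182 kPa, V = 28.8 L, T = 201 K.
Step 2 — Isothermal: T stays 201 K; PV = const ⇒ V₂ = 176 L, P₂ = 29.8 kPa.
ΔU = 0 (ideal gas, T constant).
W = nRT ln(V₂/V₁) = 3.14×8.314×201×ln(6.11) = 9500 J.
Q = ΔU + W = 9500 J.
Net over both steps: W = 14800 J, Q = 9500 J, ΔU = -5330 J.

14800 J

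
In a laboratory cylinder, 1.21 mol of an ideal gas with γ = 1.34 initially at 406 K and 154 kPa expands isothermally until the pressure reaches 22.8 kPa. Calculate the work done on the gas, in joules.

V₁ = nRT₁/P₁ = 1.21×8.314×406/154 = 26.5 L.
Isothermal: T stays 406 K; PV = const ⇒ V₂ = 179 L, P₂ = 22.8 kPa.
W = nRT ln(V₂/V₁) = 1.21×8.314×406×ln(6.75) = 7800 J.
Work done on the gas = −W_by = -7800 J.

-7800 J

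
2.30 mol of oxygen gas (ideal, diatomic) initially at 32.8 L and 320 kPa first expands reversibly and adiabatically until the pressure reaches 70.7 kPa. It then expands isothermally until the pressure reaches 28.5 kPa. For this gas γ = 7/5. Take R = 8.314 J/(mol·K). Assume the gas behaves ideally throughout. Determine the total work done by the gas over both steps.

15400 J

T₁ = P₁V₁/(nR) = 320×32.8/(2.30×8.314) = 549 K.
Step 1 — Adiabatic: T₂/T₁ = (P₂/P₁)^((γ−1)/γ) ⇒ T₂ = 549×(0.221)^0.286 = 357 K; V₂ = 96.4 L.
ΔU = nCvΔT = 2.30×20.8×(357−549) = -9190 J.
Q = 0 for an adiabatic process, so W = −ΔU = 9190 J.
State after step 1: P = 70.7 kPa, V = 96.4 L, T = 357 K.
Step 2 — Isothermal: T stays 357 K; PV = const ⇒ V₂ = 239 L, P₂ = 28.5 kPa.
ΔU = 0 (ideal gas, T constant).
W = nRT ln(V₂/V₁) = 2.30×8.314×357×ln(2.48) = 6190 J.
Q = ΔU + W = 6190 J.
Net over both steps: W = 15400 J, Q = 6190 J, ΔU = -9190 J.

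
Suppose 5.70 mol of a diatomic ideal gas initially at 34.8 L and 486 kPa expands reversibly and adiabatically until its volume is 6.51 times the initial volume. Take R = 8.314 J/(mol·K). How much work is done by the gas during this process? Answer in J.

T₁ = P₁V₁/(nR) = 486×34.8/(5.70×8.314) = 357 K.
Adiabatic: TV^(γ−1) = const ⇒ T₂ = 357×(0.154)^0.400 = 169 K; PV^γ = const ⇒ P₂ = 35.3 kPa.
ΔU = nCvΔT = 5.70×20.8×(169−357) = -22300 J.
Q = 0 for an adiabatic process, so W = −ΔU = 22300 J.

22300 J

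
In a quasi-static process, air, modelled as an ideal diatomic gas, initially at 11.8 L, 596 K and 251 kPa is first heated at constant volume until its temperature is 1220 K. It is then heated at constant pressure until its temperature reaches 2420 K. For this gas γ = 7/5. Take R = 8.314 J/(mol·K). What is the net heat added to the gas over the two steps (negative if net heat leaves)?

28600 J

n = P₁V₁/(RT₁) = 251×11.8/(8.314×596) = 0.598 mol.
Step 1 — Isochoric: V stays 11.8 L; P/T = const ⇒ T₂ = 1220 K, P₂ = 514 kPa.
W = 0 (no volume change).
ΔU = nCvΔT = 0.598×20.8×(1220−596) = 7750 J.
Q = ΔU = 7750 J.
State after step 1: P = 514 kPa, V = 11.8 L, T = 1220 K.
Step 2 — Isobaric: P stays 514 kPa; V/T = const ⇒ T₂ = 2420 K, V₂ = 23.4 L.
W = PΔV = 514×(23.4−11.8) kPa·L = 5960 J.
ΔU = nCvΔT = 0.598×20.8×(2420−1220) = 14900 J.
Q = ΔU + W = nCpΔT = 20900 J.
Net over both steps: W = 5960 J, Q = 28600 J, ΔU = 22700 J.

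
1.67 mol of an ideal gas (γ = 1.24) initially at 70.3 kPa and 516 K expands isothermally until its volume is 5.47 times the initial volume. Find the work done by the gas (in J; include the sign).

V₁ = nRT₁/P₁ = 1.67×8.314×516/70.3 = 102 L.
Isothermal: T stays 516 K; PV = const ⇒ V₂ = 557 L, P₂ = 12.9 kPa.
W = nRT ln(V₂/V₁) = 1.67×8.314×516×ln(5.47) = 12200 J.

12200 J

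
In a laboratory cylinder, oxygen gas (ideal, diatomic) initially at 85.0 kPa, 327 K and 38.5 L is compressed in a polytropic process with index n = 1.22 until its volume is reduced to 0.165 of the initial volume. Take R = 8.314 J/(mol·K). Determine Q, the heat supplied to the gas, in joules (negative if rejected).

n = P₁V₁/(RT₁) = 85.0×38.5/(8.314×327) = 1.20 mol.
Polytropic n=1.22: T₂ = T₁(V₁/V₂)^(n−1) = 327×(6.06)^0.22 = 486 K; P₂ = P₁(V₁/V₂)^n = 766 kPa.
W = (P₁V₁−P₂V₂)/(n−1) = (85.0×38.5−766×6.35)/0.22 = -7240 J.
ΔU = nCvΔT = 1.20×20.8×(486−327) = 3980 J.
Q = ΔU + W = -3260 J.

-3260 J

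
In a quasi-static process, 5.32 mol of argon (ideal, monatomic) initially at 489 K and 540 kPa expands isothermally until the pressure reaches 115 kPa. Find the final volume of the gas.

V₁ = nRT₁/P₁ = 5.32×8.314×489/540 = 40.1 L.
Isothermal: T stays 489 K; PV = const ⇒ V₂ = 188 L, P₂ = 115 kPa.

188 L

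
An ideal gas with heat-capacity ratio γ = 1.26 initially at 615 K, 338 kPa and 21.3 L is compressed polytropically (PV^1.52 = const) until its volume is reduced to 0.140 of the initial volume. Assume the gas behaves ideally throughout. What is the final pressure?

6710 kPa

Polytropic n=1.52: T₂ = T₁(V₁/V₂)^(n−1) = 615×(7.14)^0.52 = 1710 K; P₂ = P₁(V₁/V₂)^n = 6710 kPa.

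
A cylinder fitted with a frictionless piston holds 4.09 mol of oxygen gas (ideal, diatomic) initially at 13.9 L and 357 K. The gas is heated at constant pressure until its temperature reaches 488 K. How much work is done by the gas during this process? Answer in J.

P₁ = nRT₁/V₁ = 4.09×8.314×357/13.9 = 873 kPa.
Isobaric: P stays 873 kPa; V/T = const ⇒ T₂ = 488 K, V₂ = 19.0 L.
W = PΔV = 873×(19.0−13.9) kPa·L = 4450 J.

4450 J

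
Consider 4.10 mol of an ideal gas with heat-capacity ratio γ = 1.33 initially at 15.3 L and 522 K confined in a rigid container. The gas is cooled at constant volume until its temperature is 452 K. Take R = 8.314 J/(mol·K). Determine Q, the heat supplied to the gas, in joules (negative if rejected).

P₁ = nRT₁/V₁ = 4.10×8.314×522/15.3 = 1160 kPa.
Isochoric: V stays 15.3 L; P/T = const ⇒ T₂ = 452 K, P₂ = 1010 kPa.
W = 0 (no volume change).
ΔU = nCvΔT = 4.10×25.2×(452−522) = -7230 J.
Q = ΔU = -7230 J.

-7230 J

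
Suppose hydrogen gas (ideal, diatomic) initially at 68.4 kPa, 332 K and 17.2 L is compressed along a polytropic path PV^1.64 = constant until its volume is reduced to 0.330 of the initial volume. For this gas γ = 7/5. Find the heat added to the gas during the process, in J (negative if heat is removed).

1140 J

n = P₁V₁/(RT₁) = 68.4×17.2/(8.314×332) = 0.426 mol.
Polytropic n=1.64: T₂ = T₁(V₁/V₂)^(n−1) = 332×(3.03)^0.64 = 675 K; P₂ = P₁(V₁/V₂)^n = 421 kPa.
W = (P₁V₁−P₂V₂)/(n−1) = (68.4×17.2−421×5.68)/0.64 = -1900 J.
ΔU = nCvΔT = 0.426×20.8×(675−332) = 3040 J.
Q = ΔU + W = 1140 J.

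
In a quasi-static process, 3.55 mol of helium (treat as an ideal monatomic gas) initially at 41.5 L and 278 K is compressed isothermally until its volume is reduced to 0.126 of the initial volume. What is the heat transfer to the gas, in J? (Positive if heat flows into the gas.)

-17000 J

P₁ = nRT₁/V₁ = 3.55×8.314×278/41.5 = 198 kPa.
Isothermal: T stays 278 K; PV = const ⇒ V₂ = 5.23 L, P₂ = 1570 kPa.
ΔU = 0 (ideal gas, T constant).
W = nRT ln(V₂/V₁) = 3.55×8.314×278×ln(0.126) = -17000 J.
Q = ΔU + W = -17000 J.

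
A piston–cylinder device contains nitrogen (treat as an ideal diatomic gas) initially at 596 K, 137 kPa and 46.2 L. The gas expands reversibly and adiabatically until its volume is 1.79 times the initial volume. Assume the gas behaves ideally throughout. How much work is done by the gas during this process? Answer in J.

3290 J

n = P₁V₁/(RT₁) = 137×46.2/(8.314×596) = 1.28 mol.
Adiabatic: TV^(γ−1) = const ⇒ T₂ = 596×(0.559)^0.400 = 472 K; PV^γ = const ⇒ P₂ = 60.6 kPa.
ΔU = nCvΔT = 1.28×20.8×(472−596) = -3290 J.
Q = 0 for an adiabatic process, so W = −ΔU = 3290 J.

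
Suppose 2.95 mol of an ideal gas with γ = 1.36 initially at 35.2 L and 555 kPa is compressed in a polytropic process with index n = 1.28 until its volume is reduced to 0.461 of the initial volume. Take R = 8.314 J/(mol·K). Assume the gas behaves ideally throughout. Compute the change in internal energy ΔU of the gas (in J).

T₁ = P₁V₁/(nR) = 555×35.2/(2.95×8.314) = 797 K.
Polytropic n=1.28: T₂ = T₁(V₁/V₂)^(n−1) = 797×(2.17)^0.28 = 989 K; P₂ = P₁(V₁/V₂)^n = 1500 kPa.
For an ideal gas ΔU = nCvΔT with Cv = R/(γ−1) = 23.1 J/(mol·K).
ΔU = 2.95×23.1×(989−797) = 13100 J.

13100 J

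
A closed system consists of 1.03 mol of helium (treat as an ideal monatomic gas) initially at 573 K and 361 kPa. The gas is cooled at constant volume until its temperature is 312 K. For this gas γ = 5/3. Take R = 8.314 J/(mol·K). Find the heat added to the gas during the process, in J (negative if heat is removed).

V₁ = nRT₁/P₁ = 1.03×8.314×573/361 = 13.6 L.
Isochoric: V stays 13.6 L; P/T = const ⇒ T₂ = 312 K, P₂ = 197 kPa.
W = 0 (no volume change).
ΔU = nCvΔT = 1.03×12.5×(312−573) = -3350 J.
Q = ΔU = -3350 J.

-3350 J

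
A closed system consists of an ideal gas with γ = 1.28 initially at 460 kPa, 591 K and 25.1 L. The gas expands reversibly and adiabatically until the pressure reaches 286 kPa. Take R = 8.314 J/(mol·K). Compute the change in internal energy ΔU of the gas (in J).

-4070 J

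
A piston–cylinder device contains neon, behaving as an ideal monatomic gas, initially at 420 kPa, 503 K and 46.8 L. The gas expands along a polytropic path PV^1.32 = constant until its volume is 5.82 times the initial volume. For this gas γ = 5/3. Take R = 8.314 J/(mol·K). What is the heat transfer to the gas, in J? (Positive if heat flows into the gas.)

n = P₁V₁/(RT₁) = 420×46.8/(8.314×503) = 4.70 mol.
Polytropic n=1.32: T₂ = T₁(V₁/V₂)^(n−1) = 503×(0.172)^0.32 = 286 K; P₂ = P₁(V₁/V₂)^n = 41.1 kPa.
W = (P₁V₁−P₂V₂)/(n−1) = (420×46.8−41.1×272)/0.32 = 26500 J.
ΔU = nCvΔT = 4.70×12.5×(286−503) = -12700 J.
Q = ΔU + W = 13800 J.

13800 J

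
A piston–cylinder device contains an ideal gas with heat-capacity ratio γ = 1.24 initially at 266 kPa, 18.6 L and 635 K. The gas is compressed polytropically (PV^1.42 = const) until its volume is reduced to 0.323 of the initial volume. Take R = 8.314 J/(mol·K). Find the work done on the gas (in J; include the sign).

n = P₁V₁/(RT₁) = 266×18.6/(8.314×635) = 0.937 mol.
Polytropic n=1.42: T₂ = T₁(V₁/V₂)^(n−1) = 635×(3.10)^0.42 = 1020 K; P₂ = P₁(V₁/V₂)^n = 1320 kPa.
W = (P₁V₁−P₂V₂)/(n−1) = (266×18.6−1320×6.01)/0.42 = -7160 J.
Work done on the gas = −W_by = 7160 J.

7160 J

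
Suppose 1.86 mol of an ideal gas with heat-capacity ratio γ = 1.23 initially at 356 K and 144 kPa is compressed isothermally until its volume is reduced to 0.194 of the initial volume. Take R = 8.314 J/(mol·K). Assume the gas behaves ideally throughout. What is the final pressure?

742 kPa

V₁ = nRT₁/P₁ = 1.86×8.314×356/144 = 38.2 L.
Isothermal: T stays 356 K; PV = const ⇒ V₂ = 7.42 L, P₂ = 742 kPa.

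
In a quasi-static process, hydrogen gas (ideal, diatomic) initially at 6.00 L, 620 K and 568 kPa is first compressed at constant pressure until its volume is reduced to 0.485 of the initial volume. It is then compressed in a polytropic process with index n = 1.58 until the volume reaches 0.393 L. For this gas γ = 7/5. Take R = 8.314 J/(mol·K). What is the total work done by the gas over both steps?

n = P₁V₁/(RT₁) = 568×6.00/(8.314×620) = 0.661 mol.
Step 1 — Isobaric: P stays 568 kPa; V/T = const ⇒ T₂ = 301 K, V₂ = 2.91 L.
W = PΔV = 568×(2.91−6.00) kPa·L = -1760 J.
ΔU = nCvΔT = 0.661×20.8×(301−620) = -4390 J.
Q = ΔU + W = nCpΔT = -6140 J.
State after step 1: P = 568 kPa, V = 2.91 L, T = 301 K.
Step 2 — Polytropic n=1.58: T₂ = T₁(V₁/V₂)^(n−1) = 301×(7.40)^0.58 = 960 K; P₂ = P₁(V₁/V₂)^n = 13400 kPa.
W = (P₁V₁−P₂V₂)/(n−1) = (568×2.91−13400×0.393)/0.58 = -6250 J.
ΔU = nCvΔT = 0.661×20.8×(960−301) = 9070 J.
Q = ΔU + W = 2810 J.
Net over both steps: W = -8010 J, Q = -3330 J, ΔU = 4680 J.

-8010 J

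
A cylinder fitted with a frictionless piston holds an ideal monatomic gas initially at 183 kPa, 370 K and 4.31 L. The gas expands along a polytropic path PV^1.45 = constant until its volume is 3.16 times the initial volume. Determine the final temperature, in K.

220 K

Polytropic n=1.45: T₂ = T₁(V₁/V₂)^(n−1) = 370×(0.316)^0.45 = 220 K; P₂ = P₁(V₁/V₂)^n = 34.5 kPa.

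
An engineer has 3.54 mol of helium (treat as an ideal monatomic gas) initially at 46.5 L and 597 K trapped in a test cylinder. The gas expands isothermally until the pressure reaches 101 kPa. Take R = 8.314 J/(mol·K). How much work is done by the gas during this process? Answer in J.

23200 J

P₁ = nRT₁/V₁ = 3.54×8.314×597/46.5 = 378 kPa.
Isothermal: T stays 597 K; PV = const ⇒ V₂ = 174 L, P₂ = 101 kPa.
W = nRT ln(V₂/V₁) = 3.54×8.314×597×ln(3.74) = 23200 J.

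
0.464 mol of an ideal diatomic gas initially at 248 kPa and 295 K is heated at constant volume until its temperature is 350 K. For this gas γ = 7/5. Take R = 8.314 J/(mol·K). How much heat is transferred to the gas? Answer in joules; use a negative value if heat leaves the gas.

530 J

V₁ = nRT₁/P₁ = 0.464×8.314×295/248 = 4.59 L.
Isochoric: V stays 4.59 L; P/T = const ⇒ T₂ = 350 K, P₂ = 294 kPa.
W = 0 (no volume change).
ΔU = nCvΔT = 0.464×20.8×(350−295) = 530 J.
Q = ΔU = 530 J.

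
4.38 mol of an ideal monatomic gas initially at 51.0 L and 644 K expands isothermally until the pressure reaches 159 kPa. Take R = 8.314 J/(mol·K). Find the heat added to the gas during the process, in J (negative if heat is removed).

24900 J

P₁ = nRT₁/V₁ = 4.38×8.314×644/51.0 = 460 kPa.
Isothermal: T stays 644 K; PV = const ⇒ V₂ = 147 L, P₂ = 159 kPa.
ΔU = 0 (ideal gas, T constant).
W = nRT ln(V₂/V₁) = 4.38×8.314×644×ln(2.89) = 24900 J.
Q = ΔU + W = 24900 J.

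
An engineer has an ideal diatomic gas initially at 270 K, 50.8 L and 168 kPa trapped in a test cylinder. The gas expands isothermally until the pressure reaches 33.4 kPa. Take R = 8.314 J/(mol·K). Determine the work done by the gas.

n = P₁V₁/(RT₁) = 168×50.8/(8.314×270) = 3.80 mol.
Isothermal: T stays 270 K; PV = const ⇒ V₂ = 256 L, P₂ = 33.4 kPa.
W = nRT ln(V₂/V₁) = 3.80×8.314×270×ln(5.03) = 13800 J.

13800 J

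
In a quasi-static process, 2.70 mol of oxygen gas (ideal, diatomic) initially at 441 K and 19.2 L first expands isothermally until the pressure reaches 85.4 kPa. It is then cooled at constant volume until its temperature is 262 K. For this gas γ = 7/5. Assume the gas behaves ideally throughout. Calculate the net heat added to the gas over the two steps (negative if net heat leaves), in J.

P₁ = nRT₁/V₁ = 2.70×8.314×441/19.2 = 516 kPa.
Step 1 — Isothermal: T stays 441 K; PV = const ⇒ V₂ = 116 L, P₂ = 85.4 kPa.
ΔU = 0 (ideal gas, T constant).
W = nRT ln(V₂/V₁) = 2.70×8.314×441×ln(6.04) = 17800 J.
Q = ΔU + W = 17800 J.
State after step 1: P = 85.4 kPa, V = 116 L, T = 441 K.
Step 2 — Isochoric: V stays 116 L; P/T = const ⇒ T₂ = 262 K, P₂ = 50.7 kPa.
W = 0 (no volume change).
ΔU = nCvΔT = 2.70×20.8×(262−441) = -10000 J.
Q = ΔU = -10000 J.
Net over both steps: W = 17800 J, Q = 7750 J, ΔU = -10000 J.

7750 J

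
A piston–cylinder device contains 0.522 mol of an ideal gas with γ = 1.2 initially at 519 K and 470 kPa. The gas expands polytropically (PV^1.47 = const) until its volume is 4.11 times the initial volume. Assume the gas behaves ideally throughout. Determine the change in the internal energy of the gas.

-5470 J

V₁ = nRT₁/P₁ = 0.522×8.314×519/470 = 4.79 L.
Polytropic n=1.47: T₂ = T₁(V₁/V₂)^(n−1) = 519×(0.243)^0.47 = 267 K; P₂ = P₁(V₁/V₂)^n = 58.9 kPa.
For an ideal gas ΔU = nCvΔT with Cv = R/(γ−1) = 41.6 J/(mol·K).
ΔU = 0.522×41.6×(267−519) = -5470 J.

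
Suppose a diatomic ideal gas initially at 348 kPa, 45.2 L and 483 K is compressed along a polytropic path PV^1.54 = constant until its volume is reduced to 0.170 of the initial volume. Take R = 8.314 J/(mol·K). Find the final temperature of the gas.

Polytropic n=1.54: T₂ = T₁(V₁/V₂)^(n−1) = 483×(5.88)^0.54 = 1260 K; P₂ = P₁(V₁/V₂)^n = 5330 kPa.

1260 K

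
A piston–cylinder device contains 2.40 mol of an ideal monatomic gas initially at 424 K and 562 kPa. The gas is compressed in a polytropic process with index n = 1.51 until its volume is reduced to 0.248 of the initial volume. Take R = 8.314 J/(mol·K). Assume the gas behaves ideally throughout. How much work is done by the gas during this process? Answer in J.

-17200 J

V₁ = nRT₁/P₁ = 2.40×8.314×424/562 = 15.1 L.
Polytropic n=1.51: T₂ = T₁(V₁/V₂)^(n−1) = 424×(4.03)^0.51 = 863 K; P₂ = P₁(V₁/V₂)^n = 4610 kPa.
W = (P₁V₁−P₂V₂)/(n−1) = (562×15.1−4610×3.73)/0.51 = -17200 J.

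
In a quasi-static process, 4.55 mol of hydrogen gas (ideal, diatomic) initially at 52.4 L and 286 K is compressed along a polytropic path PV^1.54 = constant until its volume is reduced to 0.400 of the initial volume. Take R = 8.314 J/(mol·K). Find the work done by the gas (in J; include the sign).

P₁ = nRT₁/V₁ = 4.55×8.314×286/52.4 = 206 kPa.
Polytropic n=1.54: T₂ = T₁(V₁/V₂)^(n−1) = 286×(2.50)^0.54 = 469 K; P₂ = P₁(V₁/V₂)^n = 847 kPa.
W = (P₁V₁−P₂V₂)/(n−1) = (206×52.4−847×21.0)/0.54 = -12800 J.

-12800 J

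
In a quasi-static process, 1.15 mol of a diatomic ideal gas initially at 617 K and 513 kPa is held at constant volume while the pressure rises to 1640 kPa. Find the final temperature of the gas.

V₁ = nRT₁/P₁ = 1.15×8.314×617/513 = 11.5 L.
Isochoric: V stays 11.5 L; P/T = const ⇒ T₂ = 1970 K, P₂ = 1640 kPa.

1970 K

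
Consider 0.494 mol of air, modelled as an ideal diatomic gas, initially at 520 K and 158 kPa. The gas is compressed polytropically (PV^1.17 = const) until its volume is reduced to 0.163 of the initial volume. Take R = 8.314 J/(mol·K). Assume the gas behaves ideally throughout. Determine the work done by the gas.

V₁ = nRT₁/P₁ = 0.494×8.314×520/158 = 13.5 L.
Polytropic n=1.17: T₂ = T₁(V₁/V₂)^(n−1) = 520×(6.13)^0.17 = 708 K; P₂ = P₁(V₁/V₂)^n = 1320 kPa.
W = (P₁V₁−P₂V₂)/(n−1) = (158×13.5−1320×2.20)/0.17 = -4540 J.

-4540 J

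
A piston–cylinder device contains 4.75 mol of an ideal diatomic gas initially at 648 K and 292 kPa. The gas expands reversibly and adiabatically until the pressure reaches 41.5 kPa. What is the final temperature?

V₁ = nRT₁/P₁ = 4.75×8.314×648/292 = 87.6 L.
Adiabatic: T₂/T₁ = (P₂/P₁)^((γ−1)/γ) ⇒ T₂ = 648×(0.142)^0.286 = 371 K; V₂ = 353 L.

371 K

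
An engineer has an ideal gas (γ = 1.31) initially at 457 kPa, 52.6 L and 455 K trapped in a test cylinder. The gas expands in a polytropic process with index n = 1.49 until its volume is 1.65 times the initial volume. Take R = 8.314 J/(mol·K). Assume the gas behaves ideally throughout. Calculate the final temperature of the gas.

356 K

Polytropic n=1.49: T₂ = T₁(V₁/V₂)^(n−1) = 455×(0.606)^0.49 = 356 K; P₂ = P₁(V₁/V₂)^n = 217 kPa.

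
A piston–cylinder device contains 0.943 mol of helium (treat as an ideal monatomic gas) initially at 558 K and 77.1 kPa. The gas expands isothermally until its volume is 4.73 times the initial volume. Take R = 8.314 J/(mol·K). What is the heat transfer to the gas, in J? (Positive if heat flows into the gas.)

6800 J

V₁ = nRT₁/P₁ = 0.943×8.314×558/77.1 = 56.7 L.
Isothermal: T stays 558 K; PV = const ⇒ V₂ = 268 L, P₂ = 16.3 kPa.
ΔU = 0 (ideal gas, T constant).
W = nRT ln(V₂/V₁) = 0.943×8.314×558×ln(4.73) = 6800 J.
Q = ΔU + W = 6800 J.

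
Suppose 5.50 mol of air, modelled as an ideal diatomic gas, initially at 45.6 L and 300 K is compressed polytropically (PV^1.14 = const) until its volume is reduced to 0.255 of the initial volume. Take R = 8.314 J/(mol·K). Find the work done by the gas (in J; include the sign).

P₁ = nRT₁/V₁ = 5.50×8.314×300/45.6 = 301 kPa.
Polytropic n=1.14: T₂ = T₁(V₁/V₂)^(n−1) = 300×(3.92)^0.14 = 363 K; P₂ = P₁(V₁/V₂)^n = 1430 kPa.
W = (P₁V₁−P₂V₂)/(n−1) = (301×45.6−1430×11.6)/0.14 = -20700 J.

-20700 J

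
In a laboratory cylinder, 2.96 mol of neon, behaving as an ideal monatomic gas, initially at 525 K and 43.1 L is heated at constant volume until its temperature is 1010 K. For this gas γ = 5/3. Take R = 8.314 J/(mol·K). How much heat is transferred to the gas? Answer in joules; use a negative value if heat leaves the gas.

17900 J

P₁ = nRT₁/V₁ = 2.96×8.314×525/43.1 = 300 kPa.
Isochoric: V stays 43.1 L; P/T = const ⇒ T₂ = 1010 K, P₂ = 577 kPa.
W = 0 (no volume change).
ΔU = nCvΔT = 2.96×12.5×(1010−525) = 17900 J.
Q = ΔU = 17900 J.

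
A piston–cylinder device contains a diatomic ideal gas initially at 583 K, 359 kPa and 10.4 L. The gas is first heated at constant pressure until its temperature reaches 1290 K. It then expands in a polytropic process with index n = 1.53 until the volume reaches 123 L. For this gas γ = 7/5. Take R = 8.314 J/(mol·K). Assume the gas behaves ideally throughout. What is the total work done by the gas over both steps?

13700 J

n = P₁V₁/(RT₁) = 359×10.4/(8.314×583) = 0.770 mol.
Step 1 — Isobaric: P stays 359 kPa; V/T = const ⇒ T₂ = 1290 K, V₂ = 23.0 L.
W = PΔV = 359×(23.0−10.4) kPa·L = 4530 J.
ΔU = nCvΔT = 0.770×20.8×(1290−583) = 11300 J.
Q = ΔU + W = nCpΔT = 15800 J.
State after step 1: P = 359 kPa, V = 23.0 L, T = 1290 K.
Step 2 — Polytropic n=1.53: T₂ = T₁(V₁/V₂)^(n−1) = 1290×(0.187)^0.53 = 531 K; P₂ = P₁(V₁/V₂)^n = 27.6 kPa.
W = (P₁V₁−P₂V₂)/(n−1) = (359×23.0−27.6×123)/0.53 = 9180 J.
ΔU = nCvΔT = 0.770×20.8×(531−1290) = -12200 J.
Q = ΔU + W = -2980 J.
Net over both steps: W = 13700 J, Q = 12900 J, ΔU = -839 J.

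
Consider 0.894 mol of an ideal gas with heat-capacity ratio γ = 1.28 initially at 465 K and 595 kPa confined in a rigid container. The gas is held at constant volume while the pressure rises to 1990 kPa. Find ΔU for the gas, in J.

28900 J

V₁ = nRT₁/P₁ = 0.894×8.314×465/595 = 5.81 L.
Isochoric: V stays 5.81 L; P/T = const ⇒ T₂ = 1560 K, P₂ = 1990 kPa.
For an ideal gas ΔU = nCvΔT with Cv = R/(γ−1) = 29.7 J/(mol·K).
ΔU = 0.894×29.7×(1560−465) = 28900 J.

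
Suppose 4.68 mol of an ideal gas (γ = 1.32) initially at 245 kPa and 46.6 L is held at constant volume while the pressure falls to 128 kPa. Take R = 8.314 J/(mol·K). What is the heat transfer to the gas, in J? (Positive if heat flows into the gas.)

-17000 J

T₁ = P₁V₁/(nR) = 245×46.6/(4.68×8.314) = 293 K.
Isochoric: V stays 46.6 L; P/T = const ⇒ T₂ = 153 K, P₂ = 128 kPa.
W = 0 (no volume change).
ΔU = nCvΔT = 4.68×26.0×(153−293) = -17000 J.
Q = ΔU = -17000 J.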